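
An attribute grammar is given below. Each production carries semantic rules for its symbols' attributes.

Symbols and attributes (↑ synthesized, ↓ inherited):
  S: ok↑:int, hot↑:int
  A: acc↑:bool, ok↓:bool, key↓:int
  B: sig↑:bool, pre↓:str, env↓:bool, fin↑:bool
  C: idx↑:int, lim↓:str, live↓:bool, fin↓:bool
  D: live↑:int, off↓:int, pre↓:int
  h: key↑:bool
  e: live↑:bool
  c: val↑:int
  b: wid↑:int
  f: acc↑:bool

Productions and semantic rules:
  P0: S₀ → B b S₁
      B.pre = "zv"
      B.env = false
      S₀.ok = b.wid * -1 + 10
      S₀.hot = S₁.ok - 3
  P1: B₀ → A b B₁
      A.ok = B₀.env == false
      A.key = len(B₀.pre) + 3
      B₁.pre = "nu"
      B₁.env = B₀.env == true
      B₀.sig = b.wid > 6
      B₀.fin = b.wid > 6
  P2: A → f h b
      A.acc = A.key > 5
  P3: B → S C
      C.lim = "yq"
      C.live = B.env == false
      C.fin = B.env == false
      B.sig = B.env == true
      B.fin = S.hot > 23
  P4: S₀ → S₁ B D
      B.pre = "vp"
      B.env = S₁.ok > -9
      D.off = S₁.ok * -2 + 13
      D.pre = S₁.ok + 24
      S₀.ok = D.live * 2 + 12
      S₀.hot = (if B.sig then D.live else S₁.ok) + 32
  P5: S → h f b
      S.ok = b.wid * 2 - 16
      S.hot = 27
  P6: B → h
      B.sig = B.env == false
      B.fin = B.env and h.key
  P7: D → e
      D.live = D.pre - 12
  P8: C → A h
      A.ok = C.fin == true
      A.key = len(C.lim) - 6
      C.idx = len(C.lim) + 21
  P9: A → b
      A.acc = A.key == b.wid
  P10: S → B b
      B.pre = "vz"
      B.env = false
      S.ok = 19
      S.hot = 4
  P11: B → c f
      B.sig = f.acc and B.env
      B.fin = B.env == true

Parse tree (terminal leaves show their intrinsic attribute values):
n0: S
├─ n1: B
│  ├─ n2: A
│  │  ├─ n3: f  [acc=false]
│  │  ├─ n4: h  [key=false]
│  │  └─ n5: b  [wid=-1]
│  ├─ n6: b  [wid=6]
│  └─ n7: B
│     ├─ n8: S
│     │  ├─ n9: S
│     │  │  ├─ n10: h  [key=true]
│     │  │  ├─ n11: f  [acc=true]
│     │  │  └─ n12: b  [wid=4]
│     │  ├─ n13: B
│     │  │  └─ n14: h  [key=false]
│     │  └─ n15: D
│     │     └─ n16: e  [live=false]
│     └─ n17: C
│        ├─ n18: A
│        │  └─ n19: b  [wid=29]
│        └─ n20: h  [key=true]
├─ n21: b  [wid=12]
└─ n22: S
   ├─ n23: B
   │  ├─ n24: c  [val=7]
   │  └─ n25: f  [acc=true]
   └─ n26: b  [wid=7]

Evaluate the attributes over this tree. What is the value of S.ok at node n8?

20

1. n1.pre = "zv"  ["zv"]
2. n1.env = false  [false]
3. n2.ok = true  [B₀.env == false]
4. n2.key = 5  [len(B₀.pre) + 3]
5. n3.acc = false  [terminal]
6. n4.key = false  [terminal]
7. n5.wid = -1  [terminal]
8. n2.acc = false  [A.key > 5]
9. n6.wid = 6  [terminal]
10. n7.pre = "nu"  ["nu"]
11. n7.env = false  [B₀.env == true]
12. n10.key = true  [terminal]
13. n11.acc = true  [terminal]
14. n12.wid = 4  [terminal]
15. n9.ok = -8  [b.wid * 2 - 16]
16. n9.hot = 27  [27]
17. n13.pre = "vp"  ["vp"]
18. n13.env = true  [S₁.ok > -9]
19. n14.key = false  [terminal]
20. n13.sig = false  [B.env == false]
21. n13.fin = false  [B.env and h.key]
22. n15.off = 29  [S₁.ok * -2 + 13]
23. n15.pre = 16  [S₁.ok + 24]
24. n16.live = false  [terminal]
25. n15.live = 4  [D.pre - 12]
26. n8.ok = 20  [D.live * 2 + 12]
27. n8.hot = 24  [(if B.sig then D.live else S₁.ok) + 32]
28. n17.lim = "yq"  ["yq"]
29. n17.live = true  [B.env == false]
30. n17.fin = true  [B.env == false]
31. n18.ok = true  [C.fin == true]
32. n18.key = -4  [len(C.lim) - 6]
33. n19.wid = 29  [terminal]
34. n18.acc = false  [A.key == b.wid]
35. n20.key = true  [terminal]
36. n17.idx = 23  [len(C.lim) + 21]
37. n7.sig = false  [B.env == true]
38. n7.fin = true  [S.hot > 23]
39. n1.sig = false  [b.wid > 6]
40. n1.fin = false  [b.wid > 6]
41. n21.wid = 12  [terminal]
42. n23.pre = "vz"  ["vz"]
43. n23.env = false  [false]
44. n24.val = 7  [terminal]
45. n25.acc = true  [terminal]
46. n23.sig = false  [f.acc and B.env]
47. n23.fin = false  [B.env == true]
48. n26.wid = 7  [terminal]
49. n22.ok = 19  [19]
50. n22.hot = 4  [4]
51. n0.ok = -2  [b.wid * -1 + 10]
52. n0.hot = 16  [S₁.ok - 3]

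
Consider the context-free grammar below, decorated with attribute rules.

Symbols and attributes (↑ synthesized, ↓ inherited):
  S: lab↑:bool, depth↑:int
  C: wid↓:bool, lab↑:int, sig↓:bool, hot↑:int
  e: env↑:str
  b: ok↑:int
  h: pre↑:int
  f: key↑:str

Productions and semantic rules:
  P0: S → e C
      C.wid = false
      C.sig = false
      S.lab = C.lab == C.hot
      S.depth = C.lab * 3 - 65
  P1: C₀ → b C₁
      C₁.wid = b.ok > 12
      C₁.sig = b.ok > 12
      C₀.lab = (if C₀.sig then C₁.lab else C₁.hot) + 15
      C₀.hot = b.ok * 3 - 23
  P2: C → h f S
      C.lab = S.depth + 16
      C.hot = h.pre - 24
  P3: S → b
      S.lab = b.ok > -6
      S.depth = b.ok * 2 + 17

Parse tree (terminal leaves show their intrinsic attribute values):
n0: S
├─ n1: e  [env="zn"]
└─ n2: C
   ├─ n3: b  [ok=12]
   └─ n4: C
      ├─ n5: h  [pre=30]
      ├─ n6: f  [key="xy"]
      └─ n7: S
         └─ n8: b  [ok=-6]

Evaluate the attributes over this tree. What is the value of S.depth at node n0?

-2

1. n1.env = "zn"  [terminal]
2. n2.wid = false  [false]
3. n2.sig = false  [false]
4. n3.ok = 12  [terminal]
5. n4.wid = false  [b.ok > 12]
6. n4.sig = false  [b.ok > 12]
7. n5.pre = 30  [terminal]
8. n6.key = "xy"  [terminal]
9. n8.ok = -6  [terminal]
10. n7.lab = false  [b.ok > -6]
11. n7.depth = 5  [b.ok * 2 + 17]
12. n4.lab = 21  [S.depth + 16]
13. n4.hot = 6  [h.pre - 24]
14. n2.lab = 21  [(if C₀.sig then C₁.lab else C₁.hot) + 15]
15. n2.hot = 13  [b.ok * 3 - 23]
16. n0.lab = false  [C.lab == C.hot]
17. n0.depth = -2  [C.lab * 3 - 65]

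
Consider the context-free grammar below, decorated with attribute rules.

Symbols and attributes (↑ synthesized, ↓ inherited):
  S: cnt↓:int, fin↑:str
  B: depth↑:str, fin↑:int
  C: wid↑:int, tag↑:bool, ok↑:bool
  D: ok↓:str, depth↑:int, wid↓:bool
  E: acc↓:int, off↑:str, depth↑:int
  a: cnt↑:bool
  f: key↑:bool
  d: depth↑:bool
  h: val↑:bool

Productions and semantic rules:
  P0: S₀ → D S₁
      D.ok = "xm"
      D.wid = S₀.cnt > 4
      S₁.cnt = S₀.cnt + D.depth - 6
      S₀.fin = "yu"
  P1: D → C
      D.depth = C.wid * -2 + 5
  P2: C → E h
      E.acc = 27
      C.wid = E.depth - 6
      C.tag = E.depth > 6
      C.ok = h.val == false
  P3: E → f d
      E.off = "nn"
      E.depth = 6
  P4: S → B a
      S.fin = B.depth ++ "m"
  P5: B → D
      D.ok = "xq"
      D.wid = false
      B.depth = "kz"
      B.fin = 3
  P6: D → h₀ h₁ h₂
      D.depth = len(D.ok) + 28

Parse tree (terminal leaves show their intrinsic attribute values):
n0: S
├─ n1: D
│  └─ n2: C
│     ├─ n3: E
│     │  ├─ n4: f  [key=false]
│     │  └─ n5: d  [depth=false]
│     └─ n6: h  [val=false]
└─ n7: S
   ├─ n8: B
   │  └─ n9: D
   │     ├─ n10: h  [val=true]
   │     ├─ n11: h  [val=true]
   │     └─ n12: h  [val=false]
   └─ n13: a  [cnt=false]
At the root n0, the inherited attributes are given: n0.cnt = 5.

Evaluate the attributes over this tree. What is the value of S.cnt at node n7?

1. n0.cnt = 5  [given at root]
2. n1.ok = "xm"  ["xm"]
3. n1.wid = true  [S₀.cnt > 4]
4. n3.acc = 27  [27]
5. n4.key = false  [terminal]
6. n5.depth = false  [terminal]
7. n3.off = "nn"  ["nn"]
8. n3.depth = 6  [6]
9. n6.val = false  [terminal]
10. n2.wid = 0  [E.depth - 6]
11. n2.tag = false  [E.depth > 6]
12. n2.ok = true  [h.val == false]
13. n1.depth = 5  [C.wid * -2 + 5]
14. n7.cnt = 4  [S₀.cnt + D.depth - 6]
15. n9.ok = "xq"  ["xq"]
16. n9.wid = false  [false]
17. n10.val = true  [terminal]
18. n11.val = true  [terminal]
19. n12.val = false  [terminal]
20. n9.depth = 30  [len(D.ok) + 28]
21. n8.depth = "kz"  ["kz"]
22. n8.fin = 3  [3]
23. n13.cnt = false  [terminal]
24. n7.fin = "kzm"  [B.depth ++ "m"]
25. n0.fin = "yu"  ["yu"]

4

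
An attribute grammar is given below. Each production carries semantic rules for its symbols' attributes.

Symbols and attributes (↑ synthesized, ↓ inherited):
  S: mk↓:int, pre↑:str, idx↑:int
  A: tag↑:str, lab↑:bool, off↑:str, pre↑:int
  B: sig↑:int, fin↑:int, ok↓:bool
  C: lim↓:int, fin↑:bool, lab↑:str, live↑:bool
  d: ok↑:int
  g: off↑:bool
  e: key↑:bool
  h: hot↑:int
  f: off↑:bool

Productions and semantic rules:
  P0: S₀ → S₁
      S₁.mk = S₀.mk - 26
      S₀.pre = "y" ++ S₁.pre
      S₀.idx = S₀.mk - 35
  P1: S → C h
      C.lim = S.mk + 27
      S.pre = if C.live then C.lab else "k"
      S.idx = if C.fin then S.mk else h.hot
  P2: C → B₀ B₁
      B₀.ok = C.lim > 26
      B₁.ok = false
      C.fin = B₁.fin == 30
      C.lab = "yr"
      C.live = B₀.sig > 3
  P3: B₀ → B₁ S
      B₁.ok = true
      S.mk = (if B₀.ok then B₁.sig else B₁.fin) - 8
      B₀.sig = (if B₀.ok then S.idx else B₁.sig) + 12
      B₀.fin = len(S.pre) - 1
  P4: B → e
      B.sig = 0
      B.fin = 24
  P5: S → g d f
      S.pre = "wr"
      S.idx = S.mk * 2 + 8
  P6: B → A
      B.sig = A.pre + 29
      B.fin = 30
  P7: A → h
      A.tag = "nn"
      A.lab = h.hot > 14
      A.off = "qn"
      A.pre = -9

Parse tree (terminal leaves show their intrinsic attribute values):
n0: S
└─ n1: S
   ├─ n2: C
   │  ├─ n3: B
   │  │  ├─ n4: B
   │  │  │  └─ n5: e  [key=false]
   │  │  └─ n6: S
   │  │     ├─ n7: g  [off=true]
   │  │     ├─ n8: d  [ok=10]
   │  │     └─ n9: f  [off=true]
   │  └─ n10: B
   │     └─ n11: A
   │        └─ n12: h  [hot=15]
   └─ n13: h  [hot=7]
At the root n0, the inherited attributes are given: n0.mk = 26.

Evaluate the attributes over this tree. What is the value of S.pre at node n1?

1. n0.mk = 26  [given at root]
2. n1.mk = 0  [S₀.mk - 26]
3. n2.lim = 27  [S.mk + 27]
4. n3.ok = true  [C.lim > 26]
5. n4.ok = true  [true]
6. n5.key = false  [terminal]
7. n4.sig = 0  [0]
8. n4.fin = 24  [24]
9. n6.mk = -8  [(if B₀.ok then B₁.sig else B₁.fin) - 8]
10. n7.off = true  [terminal]
11. n8.ok = 10  [terminal]
12. n9.off = true  [terminal]
13. n6.pre = "wr"  ["wr"]
14. n6.idx = -8  [S.mk * 2 + 8]
15. n3.sig = 4  [(if B₀.ok then S.idx else B₁.sig) + 12]
16. n3.fin = 1  [len(S.pre) - 1]
17. n10.ok = false  [false]
18. n12.hot = 15  [terminal]
19. n11.tag = "nn"  ["nn"]
20. n11.lab = true  [h.hot > 14]
21. n11.off = "qn"  ["qn"]
22. n11.pre = -9  [-9]
23. n10.sig = 20  [A.pre + 29]
24. n10.fin = 30  [30]
25. n2.fin = true  [B₁.fin == 30]
26. n2.lab = "yr"  ["yr"]
27. n2.live = true  [B₀.sig > 3]
28. n13.hot = 7  [terminal]
29. n1.pre = "yr"  [if C.live then C.lab else "k"]
30. n1.idx = 0  [if C.fin then S.mk else h.hot]
31. n0.pre = "yyr"  ["y" ++ S₁.pre]
32. n0.idx = -9  [S₀.mk - 35]

"yr"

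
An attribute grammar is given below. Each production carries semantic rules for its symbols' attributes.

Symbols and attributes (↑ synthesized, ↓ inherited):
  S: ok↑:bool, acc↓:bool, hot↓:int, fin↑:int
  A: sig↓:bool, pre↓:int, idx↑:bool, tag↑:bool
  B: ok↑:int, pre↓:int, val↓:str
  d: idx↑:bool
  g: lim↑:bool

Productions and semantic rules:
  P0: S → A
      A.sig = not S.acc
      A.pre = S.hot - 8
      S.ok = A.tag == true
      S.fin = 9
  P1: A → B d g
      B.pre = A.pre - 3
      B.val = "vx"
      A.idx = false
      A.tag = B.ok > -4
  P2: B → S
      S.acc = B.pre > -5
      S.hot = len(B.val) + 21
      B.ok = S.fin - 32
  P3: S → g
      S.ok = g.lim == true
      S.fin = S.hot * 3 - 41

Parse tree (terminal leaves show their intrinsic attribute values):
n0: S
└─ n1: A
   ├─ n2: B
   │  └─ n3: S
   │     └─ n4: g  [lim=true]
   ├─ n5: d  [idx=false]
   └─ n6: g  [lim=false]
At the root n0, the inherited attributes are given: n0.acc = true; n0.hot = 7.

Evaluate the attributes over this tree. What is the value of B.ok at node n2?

1. n0.acc = true  [given at root]
2. n0.hot = 7  [given at root]
3. n1.sig = false  [not S.acc]
4. n1.pre = -1  [S.hot - 8]
5. n2.pre = -4  [A.pre - 3]
6. n2.val = "vx"  ["vx"]
7. n3.acc = true  [B.pre > -5]
8. n3.hot = 23  [len(B.val) + 21]
9. n4.lim = true  [terminal]
10. n3.ok = true  [g.lim == true]
11. n3.fin = 28  [S.hot * 3 - 41]
12. n2.ok = -4  [S.fin - 32]
13. n5.idx = false  [terminal]
14. n6.lim = false  [terminal]
15. n1.idx = false  [false]
16. n1.tag = false  [B.ok > -4]
17. n0.ok = false  [A.tag == true]
18. n0.fin = 9  [9]

-4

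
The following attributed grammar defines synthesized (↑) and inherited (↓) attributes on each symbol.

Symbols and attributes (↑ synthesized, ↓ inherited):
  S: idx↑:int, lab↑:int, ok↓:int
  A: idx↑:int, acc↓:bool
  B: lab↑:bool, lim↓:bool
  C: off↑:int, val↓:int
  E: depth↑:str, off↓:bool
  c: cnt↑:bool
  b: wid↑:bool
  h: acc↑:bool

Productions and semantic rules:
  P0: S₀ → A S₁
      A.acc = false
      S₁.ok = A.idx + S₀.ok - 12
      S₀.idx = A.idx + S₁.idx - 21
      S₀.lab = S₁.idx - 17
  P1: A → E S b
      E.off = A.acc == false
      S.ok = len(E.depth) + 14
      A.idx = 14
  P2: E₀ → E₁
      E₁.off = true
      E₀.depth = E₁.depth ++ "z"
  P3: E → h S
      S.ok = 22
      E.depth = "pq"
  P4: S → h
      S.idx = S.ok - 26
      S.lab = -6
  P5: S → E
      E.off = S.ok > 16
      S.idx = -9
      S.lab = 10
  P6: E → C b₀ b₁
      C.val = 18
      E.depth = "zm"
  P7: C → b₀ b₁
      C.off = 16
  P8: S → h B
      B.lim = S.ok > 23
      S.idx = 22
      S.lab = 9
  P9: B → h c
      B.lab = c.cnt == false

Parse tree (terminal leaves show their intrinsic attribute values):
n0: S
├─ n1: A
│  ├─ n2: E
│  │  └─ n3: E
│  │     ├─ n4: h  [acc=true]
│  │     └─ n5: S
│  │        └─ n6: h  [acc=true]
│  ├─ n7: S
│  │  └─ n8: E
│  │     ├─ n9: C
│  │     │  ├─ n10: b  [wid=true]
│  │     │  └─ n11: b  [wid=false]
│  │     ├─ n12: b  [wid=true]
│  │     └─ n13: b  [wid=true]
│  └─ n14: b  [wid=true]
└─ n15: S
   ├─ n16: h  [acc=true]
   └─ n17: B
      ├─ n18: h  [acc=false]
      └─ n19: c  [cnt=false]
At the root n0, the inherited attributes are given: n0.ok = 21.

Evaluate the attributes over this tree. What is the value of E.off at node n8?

1. n0.ok = 21  [given at root]
2. n1.acc = false  [false]
3. n2.off = true  [A.acc == false]
4. n3.off = true  [true]
5. n4.acc = true  [terminal]
6. n5.ok = 22  [22]
7. n6.acc = true  [terminal]
8. n5.idx = -4  [S.ok - 26]
9. n5.lab = -6  [-6]
10. n3.depth = "pq"  ["pq"]
11. n2.depth = "pqz"  [E₁.depth ++ "z"]
12. n7.ok = 17  [len(E.depth) + 14]
13. n8.off = true  [S.ok > 16]
14. n9.val = 18  [18]
15. n10.wid = true  [terminal]
16. n11.wid = false  [terminal]
17. n9.off = 16  [16]
18. n12.wid = true  [terminal]
19. n13.wid = true  [terminal]
20. n8.depth = "zm"  ["zm"]
21. n7.idx = -9  [-9]
22. n7.lab = 10  [10]
23. n14.wid = true  [terminal]
24. n1.idx = 14  [14]
25. n15.ok = 23  [A.idx + S₀.ok - 12]
26. n16.acc = true  [terminal]
27. n17.lim = false  [S.ok > 23]
28. n18.acc = false  [terminal]
29. n19.cnt = false  [terminal]
30. n17.lab = true  [c.cnt == false]
31. n15.idx = 22  [22]
32. n15.lab = 9  [9]
33. n0.idx = 15  [A.idx + S₁.idx - 21]
34. n0.lab = 5  [S₁.idx - 17]

true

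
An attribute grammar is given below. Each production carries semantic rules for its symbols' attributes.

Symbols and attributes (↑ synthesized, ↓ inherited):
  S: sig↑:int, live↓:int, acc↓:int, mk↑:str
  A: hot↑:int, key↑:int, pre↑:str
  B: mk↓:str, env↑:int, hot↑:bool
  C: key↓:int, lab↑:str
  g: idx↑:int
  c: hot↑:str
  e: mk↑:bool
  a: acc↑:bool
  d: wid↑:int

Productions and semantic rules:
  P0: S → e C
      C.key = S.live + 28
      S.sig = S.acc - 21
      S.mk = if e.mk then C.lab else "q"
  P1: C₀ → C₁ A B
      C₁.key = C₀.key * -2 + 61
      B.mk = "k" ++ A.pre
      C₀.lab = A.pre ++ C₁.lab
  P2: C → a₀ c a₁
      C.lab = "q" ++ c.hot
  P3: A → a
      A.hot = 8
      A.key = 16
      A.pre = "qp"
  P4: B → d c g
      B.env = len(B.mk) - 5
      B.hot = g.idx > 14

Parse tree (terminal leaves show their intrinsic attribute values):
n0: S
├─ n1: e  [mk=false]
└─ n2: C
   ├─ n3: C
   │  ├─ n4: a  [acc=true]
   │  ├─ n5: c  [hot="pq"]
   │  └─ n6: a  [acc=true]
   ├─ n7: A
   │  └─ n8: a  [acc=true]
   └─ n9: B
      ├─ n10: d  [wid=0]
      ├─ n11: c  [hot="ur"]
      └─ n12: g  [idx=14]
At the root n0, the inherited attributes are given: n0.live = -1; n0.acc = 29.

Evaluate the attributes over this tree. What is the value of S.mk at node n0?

"q"

1. n0.live = -1  [given at root]
2. n0.acc = 29  [given at root]
3. n1.mk = false  [terminal]
4. n2.key = 27  [S.live + 28]
5. n3.key = 7  [C₀.key * -2 + 61]
6. n4.acc = true  [terminal]
7. n5.hot = "pq"  [terminal]
8. n6.acc = true  [terminal]
9. n3.lab = "qpq"  ["q" ++ c.hot]
10. n8.acc = true  [terminal]
11. n7.hot = 8  [8]
12. n7.key = 16  [16]
13. n7.pre = "qp"  ["qp"]
14. n9.mk = "kqp"  ["k" ++ A.pre]
15. n10.wid = 0  [terminal]
16. n11.hot = "ur"  [terminal]
17. n12.idx = 14  [terminal]
18. n9.env = -2  [len(B.mk) - 5]
19. n9.hot = false  [g.idx > 14]
20. n2.lab = "qpqpq"  [A.pre ++ C₁.lab]
21. n0.sig = 8  [S.acc - 21]
22. n0.mk = "q"  [if e.mk then C.lab else "q"]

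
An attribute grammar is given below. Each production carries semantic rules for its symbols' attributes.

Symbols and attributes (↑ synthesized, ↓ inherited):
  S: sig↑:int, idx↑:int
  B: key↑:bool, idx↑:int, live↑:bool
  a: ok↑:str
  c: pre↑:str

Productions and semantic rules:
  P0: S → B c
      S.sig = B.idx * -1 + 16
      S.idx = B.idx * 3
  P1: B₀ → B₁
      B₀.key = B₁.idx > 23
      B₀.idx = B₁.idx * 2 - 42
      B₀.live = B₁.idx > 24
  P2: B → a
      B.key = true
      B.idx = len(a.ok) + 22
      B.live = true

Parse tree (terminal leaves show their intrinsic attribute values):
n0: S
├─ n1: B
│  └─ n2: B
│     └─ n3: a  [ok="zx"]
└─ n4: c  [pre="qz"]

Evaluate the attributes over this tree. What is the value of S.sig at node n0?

10

1. n3.ok = "zx"  [terminal]
2. n2.key = true  [true]
3. n2.idx = 24  [len(a.ok) + 22]
4. n2.live = true  [true]
5. n1.key = true  [B₁.idx > 23]
6. n1.idx = 6  [B₁.idx * 2 - 42]
7. n1.live = false  [B₁.idx > 24]
8. n4.pre = "qz"  [terminal]
9. n0.sig = 10  [B.idx * -1 + 16]
10. n0.idx = 18  [B.idx * 3]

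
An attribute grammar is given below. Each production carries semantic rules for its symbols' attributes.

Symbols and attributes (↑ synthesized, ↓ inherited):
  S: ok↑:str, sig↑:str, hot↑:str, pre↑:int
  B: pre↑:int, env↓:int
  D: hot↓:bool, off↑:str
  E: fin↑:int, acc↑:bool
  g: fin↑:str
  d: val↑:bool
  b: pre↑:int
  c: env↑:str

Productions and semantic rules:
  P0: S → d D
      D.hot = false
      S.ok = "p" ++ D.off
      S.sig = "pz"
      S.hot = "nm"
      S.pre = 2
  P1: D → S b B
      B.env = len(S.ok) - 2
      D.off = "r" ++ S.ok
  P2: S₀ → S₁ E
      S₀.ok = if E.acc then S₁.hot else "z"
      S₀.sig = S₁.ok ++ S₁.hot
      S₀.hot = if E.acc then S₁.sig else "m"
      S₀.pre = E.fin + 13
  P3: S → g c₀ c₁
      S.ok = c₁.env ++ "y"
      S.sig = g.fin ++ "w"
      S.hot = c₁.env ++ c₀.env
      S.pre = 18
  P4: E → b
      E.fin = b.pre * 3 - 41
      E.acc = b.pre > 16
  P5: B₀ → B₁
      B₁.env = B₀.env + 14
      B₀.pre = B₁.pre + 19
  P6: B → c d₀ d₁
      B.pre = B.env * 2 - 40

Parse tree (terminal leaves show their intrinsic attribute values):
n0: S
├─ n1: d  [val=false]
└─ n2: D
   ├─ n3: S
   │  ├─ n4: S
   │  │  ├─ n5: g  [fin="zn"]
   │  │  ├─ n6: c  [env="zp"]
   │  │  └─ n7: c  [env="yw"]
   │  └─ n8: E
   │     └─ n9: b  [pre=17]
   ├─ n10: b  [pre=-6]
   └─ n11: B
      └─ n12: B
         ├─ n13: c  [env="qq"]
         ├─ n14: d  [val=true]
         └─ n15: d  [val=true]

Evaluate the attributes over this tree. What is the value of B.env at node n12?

1. n1.val = false  [terminal]
2. n2.hot = false  [false]
3. n5.fin = "zn"  [terminal]
4. n6.env = "zp"  [terminal]
5. n7.env = "yw"  [terminal]
6. n4.ok = "ywy"  [c₁.env ++ "y"]
7. n4.sig = "znw"  [g.fin ++ "w"]
8. n4.hot = "ywzp"  [c₁.env ++ c₀.env]
9. n4.pre = 18  [18]
10. n9.pre = 17  [terminal]
11. n8.fin = 10  [b.pre * 3 - 41]
12. n8.acc = true  [b.pre > 16]
13. n3.ok = "ywzp"  [if E.acc then S₁.hot else "z"]
14. n3.sig = "ywyywzp"  [S₁.ok ++ S₁.hot]
15. n3.hot = "znw"  [if E.acc then S₁.sig else "m"]
16. n3.pre = 23  [E.fin + 13]
17. n10.pre = -6  [terminal]
18. n11.env = 2  [len(S.ok) - 2]
19. n12.env = 16  [B₀.env + 14]
20. n13.env = "qq"  [terminal]
21. n14.val = true  [terminal]
22. n15.val = true  [terminal]
23. n12.pre = -8  [B.env * 2 - 40]
24. n11.pre = 11  [B₁.pre + 19]
25. n2.off = "rywzp"  ["r" ++ S.ok]
26. n0.ok = "prywzp"  ["p" ++ D.off]
27. n0.sig = "pz"  ["pz"]
28. n0.hot = "nm"  ["nm"]
29. n0.pre = 2  [2]

16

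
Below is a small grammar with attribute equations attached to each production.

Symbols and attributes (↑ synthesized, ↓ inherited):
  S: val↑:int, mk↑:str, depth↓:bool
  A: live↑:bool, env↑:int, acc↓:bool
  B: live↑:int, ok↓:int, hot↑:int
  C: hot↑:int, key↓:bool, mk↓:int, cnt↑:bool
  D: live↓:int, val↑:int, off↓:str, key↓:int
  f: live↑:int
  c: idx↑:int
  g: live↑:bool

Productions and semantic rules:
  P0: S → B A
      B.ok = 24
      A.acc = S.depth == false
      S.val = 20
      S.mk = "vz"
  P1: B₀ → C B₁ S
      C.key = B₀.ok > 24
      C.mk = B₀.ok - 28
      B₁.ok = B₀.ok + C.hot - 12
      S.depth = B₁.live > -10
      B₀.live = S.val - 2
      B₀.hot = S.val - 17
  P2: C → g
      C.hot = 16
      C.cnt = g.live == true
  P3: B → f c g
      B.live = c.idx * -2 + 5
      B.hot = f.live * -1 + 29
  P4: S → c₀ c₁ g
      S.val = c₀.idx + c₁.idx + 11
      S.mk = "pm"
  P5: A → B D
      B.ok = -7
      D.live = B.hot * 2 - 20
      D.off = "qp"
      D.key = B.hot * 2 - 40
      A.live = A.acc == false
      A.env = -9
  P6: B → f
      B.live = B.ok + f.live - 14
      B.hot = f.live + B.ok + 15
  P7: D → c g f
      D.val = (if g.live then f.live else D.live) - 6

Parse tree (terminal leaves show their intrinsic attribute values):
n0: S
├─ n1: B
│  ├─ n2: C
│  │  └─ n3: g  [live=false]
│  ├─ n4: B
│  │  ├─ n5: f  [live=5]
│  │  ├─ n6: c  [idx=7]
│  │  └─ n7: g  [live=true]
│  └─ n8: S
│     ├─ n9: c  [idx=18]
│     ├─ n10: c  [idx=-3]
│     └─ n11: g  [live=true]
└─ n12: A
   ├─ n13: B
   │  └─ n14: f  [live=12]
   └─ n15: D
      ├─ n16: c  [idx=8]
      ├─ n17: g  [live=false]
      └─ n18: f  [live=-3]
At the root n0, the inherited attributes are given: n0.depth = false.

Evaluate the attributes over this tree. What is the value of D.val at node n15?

14

1. n0.depth = false  [given at root]
2. n1.ok = 24  [24]
3. n2.key = false  [B₀.ok > 24]
4. n2.mk = -4  [B₀.ok - 28]
5. n3.live = false  [terminal]
6. n2.hot = 16  [16]
7. n2.cnt = false  [g.live == true]
8. n4.ok = 28  [B₀.ok + C.hot - 12]
9. n5.live = 5  [terminal]
10. n6.idx = 7  [terminal]
11. n7.live = true  [terminal]
12. n4.live = -9  [c.idx * -2 + 5]
13. n4.hot = 24  [f.live * -1 + 29]
14. n8.depth = true  [B₁.live > -10]
15. n9.idx = 18  [terminal]
16. n10.idx = -3  [terminal]
17. n11.live = true  [terminal]
18. n8.val = 26  [c₀.idx + c₁.idx + 11]
19. n8.mk = "pm"  ["pm"]
20. n1.live = 24  [S.val - 2]
21. n1.hot = 9  [S.val - 17]
22. n12.acc = true  [S.depth == false]
23. n13.ok = -7  [-7]
24. n14.live = 12  [terminal]
25. n13.live = -9  [B.ok + f.live - 14]
26. n13.hot = 20  [f.live + B.ok + 15]
27. n15.live = 20  [B.hot * 2 - 20]
28. n15.off = "qp"  ["qp"]
29. n15.key = 0  [B.hot * 2 - 40]
30. n16.idx = 8  [terminal]
31. n17.live = false  [terminal]
32. n18.live = -3  [terminal]
33. n15.val = 14  [(if g.live then f.live else D.live) - 6]
34. n12.live = false  [A.acc == false]
35. n12.env = -9  [-9]
36. n0.val = 20  [20]
37. n0.mk = "vz"  ["vz"]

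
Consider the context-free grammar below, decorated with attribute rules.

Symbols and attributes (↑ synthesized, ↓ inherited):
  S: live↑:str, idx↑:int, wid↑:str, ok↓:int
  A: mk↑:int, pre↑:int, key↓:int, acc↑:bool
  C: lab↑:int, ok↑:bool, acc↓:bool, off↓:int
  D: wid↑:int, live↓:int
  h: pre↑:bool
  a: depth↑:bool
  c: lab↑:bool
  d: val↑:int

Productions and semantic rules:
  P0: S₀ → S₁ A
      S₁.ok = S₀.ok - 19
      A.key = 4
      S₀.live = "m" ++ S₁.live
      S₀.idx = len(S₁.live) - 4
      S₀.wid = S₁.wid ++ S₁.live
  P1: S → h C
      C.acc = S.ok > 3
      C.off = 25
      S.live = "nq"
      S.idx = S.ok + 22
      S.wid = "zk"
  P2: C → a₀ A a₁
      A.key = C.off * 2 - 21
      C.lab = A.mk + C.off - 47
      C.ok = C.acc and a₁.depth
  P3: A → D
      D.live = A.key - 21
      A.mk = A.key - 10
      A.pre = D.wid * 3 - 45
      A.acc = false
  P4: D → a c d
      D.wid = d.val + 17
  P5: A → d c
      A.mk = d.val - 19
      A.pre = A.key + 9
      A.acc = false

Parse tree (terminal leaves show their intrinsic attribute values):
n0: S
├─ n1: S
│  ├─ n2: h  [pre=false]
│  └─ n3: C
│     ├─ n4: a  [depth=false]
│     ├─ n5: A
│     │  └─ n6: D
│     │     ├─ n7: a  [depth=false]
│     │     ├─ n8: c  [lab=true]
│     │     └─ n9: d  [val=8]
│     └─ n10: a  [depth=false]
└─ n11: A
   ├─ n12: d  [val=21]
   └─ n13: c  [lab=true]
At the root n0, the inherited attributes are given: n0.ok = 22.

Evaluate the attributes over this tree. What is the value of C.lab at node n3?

-3

1. n0.ok = 22  [given at root]
2. n1.ok = 3  [S₀.ok - 19]
3. n2.pre = false  [terminal]
4. n3.acc = false  [S.ok > 3]
5. n3.off = 25  [25]
6. n4.depth = false  [terminal]
7. n5.key = 29  [C.off * 2 - 21]
8. n6.live = 8  [A.key - 21]
9. n7.depth = false  [terminal]
10. n8.lab = true  [terminal]
11. n9.val = 8  [terminal]
12. n6.wid = 25  [d.val + 17]
13. n5.mk = 19  [A.key - 10]
14. n5.pre = 30  [D.wid * 3 - 45]
15. n5.acc = false  [false]
16. n10.depth = false  [terminal]
17. n3.lab = -3  [A.mk + C.off - 47]
18. n3.ok = false  [C.acc and a₁.depth]
19. n1.live = "nq"  ["nq"]
20. n1.idx = 25  [S.ok + 22]
21. n1.wid = "zk"  ["zk"]
22. n11.key = 4  [4]
23. n12.val = 21  [terminal]
24. n13.lab = true  [terminal]
25. n11.mk = 2  [d.val - 19]
26. n11.pre = 13  [A.key + 9]
27. n11.acc = false  [false]
28. n0.live = "mnq"  ["m" ++ S₁.live]
29. n0.idx = -2  [len(S₁.live) - 4]
30. n0.wid = "zknq"  [S₁.wid ++ S₁.live]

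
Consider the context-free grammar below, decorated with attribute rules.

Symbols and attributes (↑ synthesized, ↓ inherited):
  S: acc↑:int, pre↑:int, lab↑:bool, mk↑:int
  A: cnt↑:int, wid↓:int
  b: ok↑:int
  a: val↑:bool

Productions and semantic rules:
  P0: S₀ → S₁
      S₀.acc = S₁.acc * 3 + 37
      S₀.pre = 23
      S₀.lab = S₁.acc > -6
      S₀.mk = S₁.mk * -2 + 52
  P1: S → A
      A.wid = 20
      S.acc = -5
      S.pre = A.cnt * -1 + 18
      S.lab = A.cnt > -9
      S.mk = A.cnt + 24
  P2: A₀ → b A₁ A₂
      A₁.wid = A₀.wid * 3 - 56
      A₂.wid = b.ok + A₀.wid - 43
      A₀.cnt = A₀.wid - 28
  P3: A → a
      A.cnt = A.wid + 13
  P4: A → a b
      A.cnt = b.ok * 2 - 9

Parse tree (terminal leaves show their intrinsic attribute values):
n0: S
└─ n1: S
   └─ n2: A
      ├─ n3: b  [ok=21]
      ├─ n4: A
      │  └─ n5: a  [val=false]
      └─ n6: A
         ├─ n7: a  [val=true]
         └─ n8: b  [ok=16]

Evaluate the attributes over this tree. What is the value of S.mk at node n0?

20

1. n2.wid = 20  [20]
2. n3.ok = 21  [terminal]
3. n4.wid = 4  [A₀.wid * 3 - 56]
4. n5.val = false  [terminal]
5. n4.cnt = 17  [A.wid + 13]
6. n6.wid = -2  [b.ok + A₀.wid - 43]
7. n7.val = true  [terminal]
8. n8.ok = 16  [terminal]
9. n6.cnt = 23  [b.ok * 2 - 9]
10. n2.cnt = -8  [A₀.wid - 28]
11. n1.acc = -5  [-5]
12. n1.pre = 26  [A.cnt * -1 + 18]
13. n1.lab = true  [A.cnt > -9]
14. n1.mk = 16  [A.cnt + 24]
15. n0.acc = 22  [S₁.acc * 3 + 37]
16. n0.pre = 23  [23]
17. n0.lab = true  [S₁.acc > -6]
18. n0.mk = 20  [S₁.mk * -2 + 52]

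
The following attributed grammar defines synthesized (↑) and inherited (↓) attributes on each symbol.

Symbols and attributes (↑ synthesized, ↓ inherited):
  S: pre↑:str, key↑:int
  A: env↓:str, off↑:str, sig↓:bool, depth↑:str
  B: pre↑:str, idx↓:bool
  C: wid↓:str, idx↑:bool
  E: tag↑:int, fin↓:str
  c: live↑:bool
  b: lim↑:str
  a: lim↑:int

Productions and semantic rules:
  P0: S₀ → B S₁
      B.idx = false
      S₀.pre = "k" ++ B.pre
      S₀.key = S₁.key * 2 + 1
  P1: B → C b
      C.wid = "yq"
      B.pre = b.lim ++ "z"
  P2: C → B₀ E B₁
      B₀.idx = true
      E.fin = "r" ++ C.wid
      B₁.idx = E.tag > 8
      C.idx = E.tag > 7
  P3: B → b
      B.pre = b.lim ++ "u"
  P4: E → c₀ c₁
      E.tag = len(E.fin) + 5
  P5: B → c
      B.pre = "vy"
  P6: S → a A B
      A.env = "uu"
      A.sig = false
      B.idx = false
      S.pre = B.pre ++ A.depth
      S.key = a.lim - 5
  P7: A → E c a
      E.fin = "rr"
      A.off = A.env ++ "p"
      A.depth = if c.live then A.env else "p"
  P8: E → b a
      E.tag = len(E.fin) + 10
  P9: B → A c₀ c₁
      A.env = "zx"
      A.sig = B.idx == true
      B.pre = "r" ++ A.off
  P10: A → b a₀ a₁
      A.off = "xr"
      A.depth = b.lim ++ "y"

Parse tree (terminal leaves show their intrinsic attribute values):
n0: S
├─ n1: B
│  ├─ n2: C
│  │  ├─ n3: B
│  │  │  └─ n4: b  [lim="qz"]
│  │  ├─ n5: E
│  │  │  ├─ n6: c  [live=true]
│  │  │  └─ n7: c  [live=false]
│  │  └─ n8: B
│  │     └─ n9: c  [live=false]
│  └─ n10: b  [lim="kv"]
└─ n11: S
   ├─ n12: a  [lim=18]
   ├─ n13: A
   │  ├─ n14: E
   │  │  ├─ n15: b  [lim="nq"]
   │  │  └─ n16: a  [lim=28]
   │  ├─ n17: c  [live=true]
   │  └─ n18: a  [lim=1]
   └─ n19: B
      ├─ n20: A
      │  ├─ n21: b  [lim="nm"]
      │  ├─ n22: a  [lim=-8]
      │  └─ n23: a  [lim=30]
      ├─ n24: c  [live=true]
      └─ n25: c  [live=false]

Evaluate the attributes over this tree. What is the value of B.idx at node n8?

false

1. n1.idx = false  [false]
2. n2.wid = "yq"  ["yq"]
3. n3.idx = true  [true]
4. n4.lim = "qz"  [terminal]
5. n3.pre = "qzu"  [b.lim ++ "u"]
6. n5.fin = "ryq"  ["r" ++ C.wid]
7. n6.live = true  [terminal]
8. n7.live = false  [terminal]
9. n5.tag = 8  [len(E.fin) + 5]
10. n8.idx = false  [E.tag > 8]
11. n9.live = false  [terminal]
12. n8.pre = "vy"  ["vy"]
13. n2.idx = true  [E.tag > 7]
14. n10.lim = "kv"  [terminal]
15. n1.pre = "kvz"  [b.lim ++ "z"]
16. n12.lim = 18  [terminal]
17. n13.env = "uu"  ["uu"]
18. n13.sig = false  [false]
19. n14.fin = "rr"  ["rr"]
20. n15.lim = "nq"  [terminal]
21. n16.lim = 28  [terminal]
22. n14.tag = 12  [len(E.fin) + 10]
23. n17.live = true  [terminal]
24. n18.lim = 1  [terminal]
25. n13.off = "uup"  [A.env ++ "p"]
26. n13.depth = "uu"  [if c.live then A.env else "p"]
27. n19.idx = false  [false]
28. n20.env = "zx"  ["zx"]
29. n20.sig = false  [B.idx == true]
30. n21.lim = "nm"  [terminal]
31. n22.lim = -8  [terminal]
32. n23.lim = 30  [terminal]
33. n20.off = "xr"  ["xr"]
34. n20.depth = "nmy"  [b.lim ++ "y"]
35. n24.live = true  [terminal]
36. n25.live = false  [terminal]
37. n19.pre = "rxr"  ["r" ++ A.off]
38. n11.pre = "rxruu"  [B.pre ++ A.depth]
39. n11.key = 13  [a.lim - 5]
40. n0.pre = "kkvz"  ["k" ++ B.pre]
41. n0.key = 27  [S₁.key * 2 + 1]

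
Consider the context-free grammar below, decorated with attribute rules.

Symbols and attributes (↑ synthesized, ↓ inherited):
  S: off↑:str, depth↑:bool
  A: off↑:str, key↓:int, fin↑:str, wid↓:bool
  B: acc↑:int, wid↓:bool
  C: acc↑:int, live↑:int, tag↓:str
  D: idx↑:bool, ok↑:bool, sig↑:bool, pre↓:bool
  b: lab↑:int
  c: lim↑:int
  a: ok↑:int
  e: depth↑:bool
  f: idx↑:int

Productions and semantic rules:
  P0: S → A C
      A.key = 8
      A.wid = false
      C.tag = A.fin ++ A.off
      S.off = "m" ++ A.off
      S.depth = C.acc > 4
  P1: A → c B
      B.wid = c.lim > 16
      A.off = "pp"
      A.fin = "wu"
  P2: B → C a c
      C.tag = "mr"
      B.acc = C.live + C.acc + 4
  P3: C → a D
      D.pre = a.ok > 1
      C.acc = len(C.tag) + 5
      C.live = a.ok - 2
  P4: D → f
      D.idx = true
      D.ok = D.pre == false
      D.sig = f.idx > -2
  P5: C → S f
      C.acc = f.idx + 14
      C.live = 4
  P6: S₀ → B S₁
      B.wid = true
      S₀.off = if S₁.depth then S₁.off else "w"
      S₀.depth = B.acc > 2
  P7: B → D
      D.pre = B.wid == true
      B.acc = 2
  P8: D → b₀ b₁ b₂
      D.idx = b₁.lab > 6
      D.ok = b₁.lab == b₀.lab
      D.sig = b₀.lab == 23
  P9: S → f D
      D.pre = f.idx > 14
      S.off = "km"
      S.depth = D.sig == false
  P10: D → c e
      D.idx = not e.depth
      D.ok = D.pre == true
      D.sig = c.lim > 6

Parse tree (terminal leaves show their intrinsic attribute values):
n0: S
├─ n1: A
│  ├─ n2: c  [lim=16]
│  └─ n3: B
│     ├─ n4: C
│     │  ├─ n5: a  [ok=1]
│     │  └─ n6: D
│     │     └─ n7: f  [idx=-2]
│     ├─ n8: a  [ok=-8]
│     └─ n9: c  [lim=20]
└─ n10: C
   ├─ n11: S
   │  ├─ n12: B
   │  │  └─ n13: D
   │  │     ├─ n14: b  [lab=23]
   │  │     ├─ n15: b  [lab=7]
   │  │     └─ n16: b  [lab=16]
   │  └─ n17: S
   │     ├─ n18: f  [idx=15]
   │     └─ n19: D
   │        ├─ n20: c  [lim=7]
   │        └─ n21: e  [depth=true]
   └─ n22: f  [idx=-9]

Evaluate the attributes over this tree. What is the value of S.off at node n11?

"w"

1. n1.key = 8  [8]
2. n1.wid = false  [false]
3. n2.lim = 16  [terminal]
4. n3.wid = false  [c.lim > 16]
5. n4.tag = "mr"  ["mr"]
6. n5.ok = 1  [terminal]
7. n6.pre = false  [a.ok > 1]
8. n7.idx = -2  [terminal]
9. n6.idx = true  [true]
10. n6.ok = true  [D.pre == false]
11. n6.sig = false  [f.idx > -2]
12. n4.acc = 7  [len(C.tag) + 5]
13. n4.live = -1  [a.ok - 2]
14. n8.ok = -8  [terminal]
15. n9.lim = 20  [terminal]
16. n3.acc = 10  [C.live + C.acc + 4]
17. n1.off = "pp"  ["pp"]
18. n1.fin = "wu"  ["wu"]
19. n10.tag = "wupp"  [A.fin ++ A.off]
20. n12.wid = true  [true]
21. n13.pre = true  [B.wid == true]
22. n14.lab = 23  [terminal]
23. n15.lab = 7  [terminal]
24. n16.lab = 16  [terminal]
25. n13.idx = true  [b₁.lab > 6]
26. n13.ok = false  [b₁.lab == b₀.lab]
27. n13.sig = true  [b₀.lab == 23]
28. n12.acc = 2  [2]
29. n18.idx = 15  [terminal]
30. n19.pre = true  [f.idx > 14]
31. n20.lim = 7  [terminal]
32. n21.depth = true  [terminal]
33. n19.idx = false  [not e.depth]
34. n19.ok = true  [D.pre == true]
35. n19.sig = true  [c.lim > 6]
36. n17.off = "km"  ["km"]
37. n17.depth = false  [D.sig == false]
38. n11.off = "w"  [if S₁.depth then S₁.off else "w"]
39. n11.depth = false  [B.acc > 2]
40. n22.idx = -9  [terminal]
41. n10.acc = 5  [f.idx + 14]
42. n10.live = 4  [4]
43. n0.off = "mpp"  ["m" ++ A.off]
44. n0.depth = true  [C.acc > 4]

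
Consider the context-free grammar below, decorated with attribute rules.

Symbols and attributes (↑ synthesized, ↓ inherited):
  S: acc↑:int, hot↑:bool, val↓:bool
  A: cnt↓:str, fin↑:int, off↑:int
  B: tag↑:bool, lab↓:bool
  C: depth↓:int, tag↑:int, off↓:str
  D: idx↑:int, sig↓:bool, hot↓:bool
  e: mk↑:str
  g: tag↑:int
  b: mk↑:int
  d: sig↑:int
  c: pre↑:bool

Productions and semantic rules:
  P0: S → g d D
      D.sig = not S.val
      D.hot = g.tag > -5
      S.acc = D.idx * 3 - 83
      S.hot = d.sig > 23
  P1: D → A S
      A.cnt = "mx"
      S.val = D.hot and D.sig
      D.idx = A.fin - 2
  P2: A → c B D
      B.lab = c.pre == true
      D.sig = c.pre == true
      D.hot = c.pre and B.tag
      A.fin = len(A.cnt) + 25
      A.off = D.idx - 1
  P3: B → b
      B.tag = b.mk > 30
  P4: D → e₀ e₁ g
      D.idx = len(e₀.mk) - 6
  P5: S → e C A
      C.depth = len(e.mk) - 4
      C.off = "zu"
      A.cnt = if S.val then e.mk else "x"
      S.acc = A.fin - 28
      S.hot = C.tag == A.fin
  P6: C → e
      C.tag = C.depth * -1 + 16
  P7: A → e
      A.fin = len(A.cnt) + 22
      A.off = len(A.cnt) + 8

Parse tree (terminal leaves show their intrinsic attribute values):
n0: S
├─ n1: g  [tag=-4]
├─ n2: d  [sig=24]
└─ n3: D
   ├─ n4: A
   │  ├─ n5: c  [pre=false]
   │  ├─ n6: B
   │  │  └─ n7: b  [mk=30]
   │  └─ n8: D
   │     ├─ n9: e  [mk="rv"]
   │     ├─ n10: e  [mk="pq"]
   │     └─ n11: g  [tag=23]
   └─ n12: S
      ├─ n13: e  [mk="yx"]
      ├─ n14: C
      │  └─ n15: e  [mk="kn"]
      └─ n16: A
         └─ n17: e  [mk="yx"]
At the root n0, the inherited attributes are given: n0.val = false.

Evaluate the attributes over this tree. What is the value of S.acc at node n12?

-4

1. n0.val = false  [given at root]
2. n1.tag = -4  [terminal]
3. n2.sig = 24  [terminal]
4. n3.sig = true  [not S.val]
5. n3.hot = true  [g.tag > -5]
6. n4.cnt = "mx"  ["mx"]
7. n5.pre = false  [terminal]
8. n6.lab = false  [c.pre == true]
9. n7.mk = 30  [terminal]
10. n6.tag = false  [b.mk > 30]
11. n8.sig = false  [c.pre == true]
12. n8.hot = false  [c.pre and B.tag]
13. n9.mk = "rv"  [terminal]
14. n10.mk = "pq"  [terminal]
15. n11.tag = 23  [terminal]
16. n8.idx = -4  [len(e₀.mk) - 6]
17. n4.fin = 27  [len(A.cnt) + 25]
18. n4.off = -5  [D.idx - 1]
19. n12.val = true  [D.hot and D.sig]
20. n13.mk = "yx"  [terminal]
21. n14.depth = -2  [len(e.mk) - 4]
22. n14.off = "zu"  ["zu"]
23. n15.mk = "kn"  [terminal]
24. n14.tag = 18  [C.depth * -1 + 16]
25. n16.cnt = "yx"  [if S.val then e.mk else "x"]
26. n17.mk = "yx"  [terminal]
27. n16.fin = 24  [len(A.cnt) + 22]
28. n16.off = 10  [len(A.cnt) + 8]
29. n12.acc = -4  [A.fin - 28]
30. n12.hot = false  [C.tag == A.fin]
31. n3.idx = 25  [A.fin - 2]
32. n0.acc = -8  [D.idx * 3 - 83]
33. n0.hot = true  [d.sig > 23]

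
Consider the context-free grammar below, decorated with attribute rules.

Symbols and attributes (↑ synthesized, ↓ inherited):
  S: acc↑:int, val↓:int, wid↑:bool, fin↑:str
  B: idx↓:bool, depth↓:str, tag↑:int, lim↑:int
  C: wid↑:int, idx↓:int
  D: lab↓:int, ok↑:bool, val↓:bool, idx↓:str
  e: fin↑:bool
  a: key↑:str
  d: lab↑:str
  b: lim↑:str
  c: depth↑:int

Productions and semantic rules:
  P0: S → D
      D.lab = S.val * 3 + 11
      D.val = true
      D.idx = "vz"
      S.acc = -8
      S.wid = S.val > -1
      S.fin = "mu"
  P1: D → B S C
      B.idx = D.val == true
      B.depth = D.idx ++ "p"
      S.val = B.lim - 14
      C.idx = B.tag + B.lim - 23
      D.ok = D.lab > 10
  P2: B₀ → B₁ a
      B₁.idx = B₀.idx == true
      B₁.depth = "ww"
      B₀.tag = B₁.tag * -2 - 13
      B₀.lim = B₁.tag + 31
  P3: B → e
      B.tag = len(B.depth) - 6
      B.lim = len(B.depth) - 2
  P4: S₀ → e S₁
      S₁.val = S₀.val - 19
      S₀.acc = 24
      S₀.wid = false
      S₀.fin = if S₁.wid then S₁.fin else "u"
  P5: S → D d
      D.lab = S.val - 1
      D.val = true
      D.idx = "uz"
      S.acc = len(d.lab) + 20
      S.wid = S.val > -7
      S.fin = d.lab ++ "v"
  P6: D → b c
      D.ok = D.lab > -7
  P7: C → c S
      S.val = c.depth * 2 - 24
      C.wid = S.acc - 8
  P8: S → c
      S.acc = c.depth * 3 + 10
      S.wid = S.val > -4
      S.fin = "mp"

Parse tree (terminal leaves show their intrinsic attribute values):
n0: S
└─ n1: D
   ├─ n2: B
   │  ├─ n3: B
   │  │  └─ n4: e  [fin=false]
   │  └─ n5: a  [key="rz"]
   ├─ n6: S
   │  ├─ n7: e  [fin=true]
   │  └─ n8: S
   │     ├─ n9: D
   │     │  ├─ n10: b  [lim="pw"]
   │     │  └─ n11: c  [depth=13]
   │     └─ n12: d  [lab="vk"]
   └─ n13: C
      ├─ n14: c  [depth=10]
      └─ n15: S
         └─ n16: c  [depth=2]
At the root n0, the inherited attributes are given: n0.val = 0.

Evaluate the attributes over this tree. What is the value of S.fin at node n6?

"vkv"

1. n0.val = 0  [given at root]
2. n1.lab = 11  [S.val * 3 + 11]
3. n1.val = true  [true]
4. n1.idx = "vz"  ["vz"]
5. n2.idx = true  [D.val == true]
6. n2.depth = "vzp"  [D.idx ++ "p"]
7. n3.idx = true  [B₀.idx == true]
8. n3.depth = "ww"  ["ww"]
9. n4.fin = false  [terminal]
10. n3.tag = -4  [len(B.depth) - 6]
11. n3.lim = 0  [len(B.depth) - 2]
12. n5.key = "rz"  [terminal]
13. n2.tag = -5  [B₁.tag * -2 - 13]
14. n2.lim = 27  [B₁.tag + 31]
15. n6.val = 13  [B.lim - 14]
16. n7.fin = true  [terminal]
17. n8.val = -6  [S₀.val - 19]
18. n9.lab = -7  [S.val - 1]
19. n9.val = true  [true]
20. n9.idx = "uz"  ["uz"]
21. n10.lim = "pw"  [terminal]
22. n11.depth = 13  [terminal]
23. n9.ok = false  [D.lab > -7]
24. n12.lab = "vk"  [terminal]
25. n8.acc = 22  [len(d.lab) + 20]
26. n8.wid = true  [S.val > -7]
27. n8.fin = "vkv"  [d.lab ++ "v"]
28. n6.acc = 24  [24]
29. n6.wid = false  [false]
30. n6.fin = "vkv"  [if S₁.wid then S₁.fin else "u"]
31. n13.idx = -1  [B.tag + B.lim - 23]
32. n14.depth = 10  [terminal]
33. n15.val = -4  [c.depth * 2 - 24]
34. n16.depth = 2  [terminal]
35. n15.acc = 16  [c.depth * 3 + 10]
36. n15.wid = false  [S.val > -4]
37. n15.fin = "mp"  ["mp"]
38. n13.wid = 8  [S.acc - 8]
39. n1.ok = true  [D.lab > 10]
40. n0.acc = -8  [-8]
41. n0.wid = true  [S.val > -1]
42. n0.fin = "mu"  ["mu"]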